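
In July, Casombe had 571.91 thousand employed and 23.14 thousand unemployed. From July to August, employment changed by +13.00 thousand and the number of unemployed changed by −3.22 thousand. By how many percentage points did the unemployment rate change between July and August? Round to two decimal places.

July: labor force = 571.91 + 23.14 = 595.05; u = 23.14/595.05 = 3.89%.
August: labor force = 584.91 + 19.92 = 604.83; u = 19.92/604.83 = 3.29%.
Change = 3.29% − 3.89% = −0.60 pp.

The unemployment rate changed by −0.60 percentage points.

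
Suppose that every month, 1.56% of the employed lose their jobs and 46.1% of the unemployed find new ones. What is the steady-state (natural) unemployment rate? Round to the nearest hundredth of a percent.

Steady-state unemployment rate ≈ 3.27%.

At steady state the flows balance: s·E = f·U, so U/(E+U) = s/(s+f).
u* = 1.56 / (1.56 + 46.1) = 1.56 / 47.66 = 3.27%.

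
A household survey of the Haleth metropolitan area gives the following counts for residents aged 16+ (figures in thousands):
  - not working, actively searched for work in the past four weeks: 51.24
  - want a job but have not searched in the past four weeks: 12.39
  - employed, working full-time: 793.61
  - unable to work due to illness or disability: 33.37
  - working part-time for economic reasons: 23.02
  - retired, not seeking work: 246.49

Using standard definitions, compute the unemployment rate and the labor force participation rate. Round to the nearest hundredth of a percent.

Unemployment rate ≈ 5.90%; labor force participation rate ≈ 74.81%.

Employed = 793.61 + 23.02 = 816.63 thousand (anyone who worked, including part-time for economic reasons, counts as employed).
Unemployed = 51.24 thousand.
Labor force = 816.63 + 51.24 = 867.87 thousand.
Not in labor force = 12.39 + 33.37 + 246.49 = 292.25 thousand (those not working and not actively searching are outside the labor force — including those who want a job but have given up searching).
Civilian working-age population = 867.87 + 292.25 = 1,160.12 thousand.
Unemployment rate = 51.24 / 867.87 = 5.90%.
Labor force participation rate = 867.87 / 1,160.12 = 74.81%.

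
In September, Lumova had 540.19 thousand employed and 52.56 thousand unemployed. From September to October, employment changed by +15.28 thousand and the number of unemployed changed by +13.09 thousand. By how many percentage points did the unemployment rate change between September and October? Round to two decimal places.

The unemployment rate changed by +1.70 percentage points.

September: labor force = 540.19 + 52.56 = 592.75; u = 52.56/592.75 = 8.87%.
October: labor force = 555.47 + 65.65 = 621.12; u = 65.65/621.12 = 10.57%.
Change = 10.57% − 8.87% = +1.70 pp.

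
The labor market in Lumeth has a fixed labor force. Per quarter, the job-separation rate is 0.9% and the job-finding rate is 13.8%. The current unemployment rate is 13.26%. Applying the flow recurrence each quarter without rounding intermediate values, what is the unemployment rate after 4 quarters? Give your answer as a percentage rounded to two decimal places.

With a fixed labor force, u_{t+1} = u_t + s·(1−u_t) − f·u_t = u_t·(1−s−f) + s.
Here 1−s−f = 0.853 and s = 0.009.
u_1 = 0.132600 × 0.853 + 0.009 = 0.122108.
u_2 = 0.122108 × 0.853 + 0.009 = 0.113158.
u_3 = 0.113158 × 0.853 + 0.009 = 0.105524.
u_4 = 0.105524 × 0.853 + 0.009 = 0.099012.

Unemployment rate after four quarters ≈ 9.90%.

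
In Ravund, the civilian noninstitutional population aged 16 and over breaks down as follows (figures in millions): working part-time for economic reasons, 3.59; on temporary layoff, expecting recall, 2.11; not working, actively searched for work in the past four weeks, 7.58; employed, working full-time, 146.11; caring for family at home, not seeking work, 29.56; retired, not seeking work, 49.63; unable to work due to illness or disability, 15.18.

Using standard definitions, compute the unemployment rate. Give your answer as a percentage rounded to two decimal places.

Employed = 3.59 + 146.11 = 149.70 million (anyone who worked, including part-time for economic reasons, counts as employed).
Unemployed = 2.11 + 7.58 = 9.69 million (jobless and actively searching, or on temporary layoff).
Labor force = 149.70 + 9.69 = 159.39 million.
Unemployment rate = 9.69 / 159.39 = 6.08%.

Unemployment rate ≈ 6.08%.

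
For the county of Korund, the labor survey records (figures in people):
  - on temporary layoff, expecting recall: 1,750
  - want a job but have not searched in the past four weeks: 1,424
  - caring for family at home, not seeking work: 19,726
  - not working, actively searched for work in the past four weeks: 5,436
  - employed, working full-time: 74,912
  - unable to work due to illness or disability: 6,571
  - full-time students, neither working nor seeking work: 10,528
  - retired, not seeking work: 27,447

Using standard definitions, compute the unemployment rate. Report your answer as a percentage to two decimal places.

Unemployment rate ≈ 8.75%.

Employed = 74,912.
Unemployed = 1,750 + 5,436 = 7,186 (jobless and actively searching, or on temporary layoff).
Labor force = 74,912 + 7,186 = 82,098.
Unemployment rate = 7,186 / 82,098 = 8.75%.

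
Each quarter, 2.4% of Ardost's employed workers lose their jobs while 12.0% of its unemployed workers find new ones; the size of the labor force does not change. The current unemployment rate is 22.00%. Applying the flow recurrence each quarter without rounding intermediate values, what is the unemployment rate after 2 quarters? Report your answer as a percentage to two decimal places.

With a fixed labor force, u_{t+1} = u_t + s·(1−u_t) − f·u_t = u_t·(1−s−f) + s.
Here 1−s−f = 0.856 and s = 0.024.
u_1 = 0.220000 × 0.856 + 0.024 = 0.212320.
u_2 = 0.212320 × 0.856 + 0.024 = 0.205746.

Unemployment rate after two quarters ≈ 20.57%.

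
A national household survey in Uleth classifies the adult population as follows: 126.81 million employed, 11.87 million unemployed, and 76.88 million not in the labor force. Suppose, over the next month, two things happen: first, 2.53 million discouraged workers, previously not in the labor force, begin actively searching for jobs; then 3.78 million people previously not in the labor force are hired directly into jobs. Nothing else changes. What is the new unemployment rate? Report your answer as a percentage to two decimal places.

Initially, labor force = 126.81 + 11.87 = 138.68 million, so u = 11.87/138.68 = 8.56%.
After the first change, unemployed and labor force both rise by 2.53 → E = 126.81, U = 14.40, labor force = 141.21 million.
After the second change, employed and labor force both rise by 3.78; unemployed unchanged → E = 130.59, U = 14.40, labor force = 144.99 million.
New unemployment rate = 14.40 / 144.99 = 9.93%.

New unemployment rate ≈ 9.93%.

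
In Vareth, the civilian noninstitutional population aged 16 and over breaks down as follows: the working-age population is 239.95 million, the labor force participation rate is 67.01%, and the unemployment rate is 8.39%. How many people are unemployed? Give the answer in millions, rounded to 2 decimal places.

About 13.49 million are unemployed.

Labor force = 0.6701 × 239.95 = 160.79 million.
Unemployed = 0.0839 × 160.79 ≈ 13.49 million.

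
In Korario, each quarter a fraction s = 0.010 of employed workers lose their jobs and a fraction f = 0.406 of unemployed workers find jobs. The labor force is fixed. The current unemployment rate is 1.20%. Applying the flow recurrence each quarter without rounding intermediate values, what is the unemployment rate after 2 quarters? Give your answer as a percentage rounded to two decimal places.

With a fixed labor force, u_{t+1} = u_t + s·(1−u_t) − f·u_t = u_t·(1−s−f) + s.
Here 1−s−f = 0.584 and s = 0.010.
u_1 = 0.012000 × 0.584 + 0.010 = 0.017008.
u_2 = 0.017008 × 0.584 + 0.010 = 0.019933.

Unemployment rate after two quarters ≈ 1.99%.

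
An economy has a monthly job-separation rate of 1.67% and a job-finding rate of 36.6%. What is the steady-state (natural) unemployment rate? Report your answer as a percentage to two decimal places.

Steady-state unemployment rate ≈ 4.36%.

At steady state the flows balance: s·E = f·U, so U/(E+U) = s/(s+f).
u* = 1.67 / (1.67 + 36.6) = 1.67 / 38.27 = 4.36%.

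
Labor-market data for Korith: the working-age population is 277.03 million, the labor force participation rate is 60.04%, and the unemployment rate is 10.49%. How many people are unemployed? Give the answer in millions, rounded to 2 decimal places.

About 17.45 million are unemployed.

Labor force = 0.6004 × 277.03 = 166.33 million.
Unemployed = 0.1049 × 166.33 ≈ 17.45 million.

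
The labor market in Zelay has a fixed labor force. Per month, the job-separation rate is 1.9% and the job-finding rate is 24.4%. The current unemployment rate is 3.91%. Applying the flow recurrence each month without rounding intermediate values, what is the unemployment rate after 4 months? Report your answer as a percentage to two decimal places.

With a fixed labor force, u_{t+1} = u_t + s·(1−u_t) − f·u_t = u_t·(1−s−f) + s.
Here 1−s−f = 0.737 and s = 0.019.
u_1 = 0.039100 × 0.737 + 0.019 = 0.047817.
u_2 = 0.047817 × 0.737 + 0.019 = 0.054241.
u_3 = 0.054241 × 0.737 + 0.019 = 0.058976.
u_4 = 0.058976 × 0.737 + 0.019 = 0.062465.

Unemployment rate after four months ≈ 6.25%.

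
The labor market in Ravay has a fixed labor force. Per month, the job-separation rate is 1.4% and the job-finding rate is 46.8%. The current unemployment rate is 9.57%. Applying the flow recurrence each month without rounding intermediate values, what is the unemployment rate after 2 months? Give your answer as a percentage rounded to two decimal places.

With a fixed labor force, u_{t+1} = u_t + s·(1−u_t) − f·u_t = u_t·(1−s−f) + s.
Here 1−s−f = 0.518 and s = 0.014.
u_1 = 0.095700 × 0.518 + 0.014 = 0.063573.
u_2 = 0.063573 × 0.518 + 0.014 = 0.046931.

Unemployment rate after two months ≈ 4.69%.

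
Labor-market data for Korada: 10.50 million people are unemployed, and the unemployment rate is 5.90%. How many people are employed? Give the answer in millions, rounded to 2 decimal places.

About 167.47 million are employed.

Labor force = U / u = 10.50 / 0.0590 ≈ 177.97 million.
Employed = labor force − unemployed = 177.97 − 10.50 = 167.47 million.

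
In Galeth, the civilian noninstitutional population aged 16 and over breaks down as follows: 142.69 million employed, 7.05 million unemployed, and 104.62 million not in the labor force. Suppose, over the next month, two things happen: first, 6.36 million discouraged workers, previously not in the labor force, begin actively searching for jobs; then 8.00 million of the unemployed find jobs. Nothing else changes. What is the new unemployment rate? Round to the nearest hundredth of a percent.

Initially, labor force = 142.69 + 7.05 = 149.74 million, so u = 7.05/149.74 = 4.71%.
After the first change, unemployed and labor force both rise by 6.36 → E = 142.69, U = 13.41, labor force = 156.10 million.
After the second change, unemployed falls and employed rises by 8.00; labor force unchanged → E = 150.69, U = 5.41, labor force = 156.10 million.
New unemployment rate = 5.41 / 156.10 = 3.47%.

New unemployment rate ≈ 3.47%.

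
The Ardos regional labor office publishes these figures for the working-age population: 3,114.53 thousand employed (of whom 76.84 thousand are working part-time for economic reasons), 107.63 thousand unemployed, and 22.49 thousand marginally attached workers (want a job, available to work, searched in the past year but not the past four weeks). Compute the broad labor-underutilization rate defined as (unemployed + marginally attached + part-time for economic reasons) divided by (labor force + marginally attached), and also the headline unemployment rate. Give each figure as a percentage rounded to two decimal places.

Labor force = 3,114.53 + 107.63 = 3,222.16 thousand.
Numerator = 107.63 + 22.49 + 76.84 = 206.96 thousand.
Denominator = 3,222.16 + 22.49 = 3,244.65 thousand.
Broad rate = 206.96 / 3,244.65 = 6.38%.
Headline unemployment rate = 107.63 / 3,222.16 = 3.34%.

Broad underutilization rate ≈ 6.38%; headline unemployment rate ≈ 3.34%.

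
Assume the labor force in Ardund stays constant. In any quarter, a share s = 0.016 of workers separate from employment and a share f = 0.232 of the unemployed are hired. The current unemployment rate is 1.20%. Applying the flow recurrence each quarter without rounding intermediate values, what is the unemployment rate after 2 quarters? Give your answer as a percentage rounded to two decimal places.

With a fixed labor force, u_{t+1} = u_t + s·(1−u_t) − f·u_t = u_t·(1−s−f) + s.
Here 1−s−f = 0.752 and s = 0.016.
u_1 = 0.012000 × 0.752 + 0.016 = 0.025024.
u_2 = 0.025024 × 0.752 + 0.016 = 0.034818.

Unemployment rate after two quarters ≈ 3.48%.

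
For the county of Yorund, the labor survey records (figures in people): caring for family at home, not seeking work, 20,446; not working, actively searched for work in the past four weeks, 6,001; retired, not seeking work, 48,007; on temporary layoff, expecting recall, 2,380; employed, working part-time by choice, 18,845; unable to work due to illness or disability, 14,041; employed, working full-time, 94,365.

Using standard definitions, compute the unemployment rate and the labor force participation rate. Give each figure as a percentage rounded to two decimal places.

Unemployment rate ≈ 6.89%; labor force participation rate ≈ 59.58%.

Employed = 18,845 + 94,365 = 113,210.
Unemployed = 6,001 + 2,380 = 8,381 (jobless and actively searching, or on temporary layoff).
Labor force = 113,210 + 8,381 = 121,591.
Not in labor force = 20,446 + 48,007 + 14,041 = 82,494 (those not working and not actively searching are outside the labor force).
Civilian working-age population = 121,591 + 82,494 = 204,085.
Unemployment rate = 8,381 / 121,591 = 6.89%.
Labor force participation rate = 121,591 / 204,085 = 59.58%.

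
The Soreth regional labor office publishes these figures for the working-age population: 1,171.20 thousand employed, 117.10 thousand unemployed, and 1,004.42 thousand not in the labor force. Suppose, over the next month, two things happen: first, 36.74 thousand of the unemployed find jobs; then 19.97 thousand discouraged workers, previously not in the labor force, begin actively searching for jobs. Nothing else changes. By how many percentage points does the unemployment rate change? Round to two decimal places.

The unemployment rate changes by −1.42 percentage points.

Initially, labor force = 1,171.20 + 117.10 = 1,288.30 thousand, so u = 117.10/1,288.30 = 9.09%.
After the first change, unemployed falls and employed rises by 36.74; labor force unchanged → E = 1,207.94, U = 80.36, labor force = 1,288.30 thousand.
After the second change, unemployed and labor force both rise by 19.97 → E = 1,207.94, U = 100.33, labor force = 1,308.27 thousand.
New unemployment rate = 100.33 / 1,308.27 = 7.67%.
Change = 7.67% − 9.09% = −1.42 percentage points.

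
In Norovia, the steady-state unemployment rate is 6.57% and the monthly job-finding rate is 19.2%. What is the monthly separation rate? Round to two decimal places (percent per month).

From u* = s/(s+f): s = u·f/(1−u).
s = 0.0657 × 19.2 / (1 − 0.0657) = 1.2614 / 0.9343 ≈ 1.35% per month.

Separation rate ≈ 1.35% per month.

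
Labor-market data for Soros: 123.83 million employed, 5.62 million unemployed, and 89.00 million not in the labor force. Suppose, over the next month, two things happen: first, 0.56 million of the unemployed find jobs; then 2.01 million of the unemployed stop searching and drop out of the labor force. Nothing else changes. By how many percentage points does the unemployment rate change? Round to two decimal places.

Initially, labor force = 123.83 + 5.62 = 129.45 million, so u = 5.62/129.45 = 4.34%.
After the first change, unemployed falls and employed rises by 0.56; labor force unchanged → E = 124.39, U = 5.06, labor force = 129.45 million.
After the second change, unemployed and labor force both fall by 2.01 → E = 124.39, U = 3.05, labor force = 127.44 million.
New unemployment rate = 3.05 / 127.44 = 2.39%.
Change = 2.39% − 4.34% = −1.95 percentage points.

The unemployment rate changes by −1.95 percentage points.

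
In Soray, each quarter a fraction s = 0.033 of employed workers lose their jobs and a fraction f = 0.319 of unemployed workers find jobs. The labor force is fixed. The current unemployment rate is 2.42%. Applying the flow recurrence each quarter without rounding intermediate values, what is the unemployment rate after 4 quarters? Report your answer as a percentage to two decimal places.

Unemployment rate after four quarters ≈ 8.15%.

With a fixed labor force, u_{t+1} = u_t + s·(1−u_t) − f·u_t = u_t·(1−s−f) + s.
Here 1−s−f = 0.648 and s = 0.033.
u_1 = 0.024200 × 0.648 + 0.033 = 0.048682.
u_2 = 0.048682 × 0.648 + 0.033 = 0.064546.
u_3 = 0.064546 × 0.648 + 0.033 = 0.074826.
u_4 = 0.074826 × 0.648 + 0.033 = 0.081487.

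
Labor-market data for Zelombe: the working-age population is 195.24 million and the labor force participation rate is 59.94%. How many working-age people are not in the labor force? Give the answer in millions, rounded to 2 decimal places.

Share not in the labor force = 1 − 0.5994 = 0.4006.
Not in labor force = 0.4006 × 195.24 ≈ 78.21 million.

About 78.21 million are not in the labor force.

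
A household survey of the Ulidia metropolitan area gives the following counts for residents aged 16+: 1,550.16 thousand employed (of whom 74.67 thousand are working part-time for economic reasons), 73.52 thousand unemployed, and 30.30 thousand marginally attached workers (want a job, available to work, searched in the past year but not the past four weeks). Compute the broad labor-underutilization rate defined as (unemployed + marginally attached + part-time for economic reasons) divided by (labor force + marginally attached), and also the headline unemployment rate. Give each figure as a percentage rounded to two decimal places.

Labor force = 1,550.16 + 73.52 = 1,623.68 thousand.
Numerator = 73.52 + 30.30 + 74.67 = 178.49 thousand.
Denominator = 1,623.68 + 30.30 = 1,653.98 thousand.
Broad rate = 178.49 / 1,653.98 = 10.79%.
Headline unemployment rate = 73.52 / 1,623.68 = 4.53%.

Broad underutilization rate ≈ 10.79%; headline unemployment rate ≈ 4.53%.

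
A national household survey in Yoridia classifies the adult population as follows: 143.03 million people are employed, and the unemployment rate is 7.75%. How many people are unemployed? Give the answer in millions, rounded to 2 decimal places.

About 12.02 million are unemployed.

Let U be the number unemployed. The labor force is E + U, and U/(E+U) = 0.0775.
So U = 0.0775 × 143.03 / (1 − 0.0775) = 11.0848 / 0.9225 ≈ 12.02 million.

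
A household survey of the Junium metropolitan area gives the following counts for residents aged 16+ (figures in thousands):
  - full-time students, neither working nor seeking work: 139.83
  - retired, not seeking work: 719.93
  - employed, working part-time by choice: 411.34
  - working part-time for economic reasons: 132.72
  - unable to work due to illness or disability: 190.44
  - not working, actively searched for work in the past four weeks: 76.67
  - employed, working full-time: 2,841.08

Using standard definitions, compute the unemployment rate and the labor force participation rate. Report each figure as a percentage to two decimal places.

Unemployment rate ≈ 2.21%; labor force participation rate ≈ 76.72%.

Employed = 411.34 + 132.72 + 2,841.08 = 3,385.14 thousand (anyone who worked, including part-time for economic reasons, counts as employed).
Unemployed = 76.67 thousand.
Labor force = 3,385.14 + 76.67 = 3,461.81 thousand.
Not in labor force = 139.83 + 719.93 + 190.44 = 1,050.20 thousand (those not working and not actively searching are outside the labor force).
Civilian working-age population = 3,461.81 + 1,050.20 = 4,512.01 thousand.
Unemployment rate = 76.67 / 3,461.81 = 2.21%.
Labor force participation rate = 3,461.81 / 4,512.01 = 76.72%.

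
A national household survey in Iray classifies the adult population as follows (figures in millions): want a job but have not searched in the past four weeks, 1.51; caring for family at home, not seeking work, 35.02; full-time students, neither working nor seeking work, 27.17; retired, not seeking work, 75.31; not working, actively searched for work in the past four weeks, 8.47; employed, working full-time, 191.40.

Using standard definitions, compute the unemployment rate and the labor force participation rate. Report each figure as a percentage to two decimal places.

Employed = 191.40 million.
Unemployed = 8.47 million.
Labor force = 191.40 + 8.47 = 199.87 million.
Not in labor force = 1.51 + 35.02 + 27.17 + 75.31 = 139.01 million (those not working and not actively searching are outside the labor force — including those who want a job but have given up searching).
Civilian working-age population = 199.87 + 139.01 = 338.88 million.
Unemployment rate = 8.47 / 199.87 = 4.24%.
Labor force participation rate = 199.87 / 338.88 = 58.98%.

Unemployment rate ≈ 4.24%; labor force participation rate ≈ 58.98%.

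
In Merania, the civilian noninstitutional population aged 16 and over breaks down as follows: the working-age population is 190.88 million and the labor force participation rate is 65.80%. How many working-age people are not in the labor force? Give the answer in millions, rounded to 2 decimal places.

Share not in the labor force = 1 − 0.6580 = 0.3420.
Not in labor force = 0.3420 × 190.88 ≈ 65.28 million.

About 65.28 million are not in the labor force.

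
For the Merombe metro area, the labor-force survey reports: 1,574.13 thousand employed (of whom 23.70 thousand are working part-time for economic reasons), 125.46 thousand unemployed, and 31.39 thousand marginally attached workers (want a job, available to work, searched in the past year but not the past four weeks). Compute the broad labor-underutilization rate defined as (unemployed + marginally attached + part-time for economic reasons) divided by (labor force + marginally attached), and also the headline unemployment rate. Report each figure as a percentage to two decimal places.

Labor force = 1,574.13 + 125.46 = 1,699.59 thousand.
Numerator = 125.46 + 31.39 + 23.70 = 180.55 thousand.
Denominator = 1,699.59 + 31.39 = 1,730.98 thousand.
Broad rate = 180.55 / 1,730.98 = 10.43%.
Headline unemployment rate = 125.46 / 1,699.59 = 7.38%.

Broad underutilization rate ≈ 10.43%; headline unemployment rate ≈ 7.38%.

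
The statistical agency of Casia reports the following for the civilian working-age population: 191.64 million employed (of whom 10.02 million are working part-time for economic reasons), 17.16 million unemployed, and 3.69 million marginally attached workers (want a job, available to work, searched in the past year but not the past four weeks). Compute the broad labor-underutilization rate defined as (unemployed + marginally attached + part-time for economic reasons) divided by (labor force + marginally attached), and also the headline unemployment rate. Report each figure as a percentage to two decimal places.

Labor force = 191.64 + 17.16 = 208.80 million.
Numerator = 17.16 + 3.69 + 10.02 = 30.87 million.
Denominator = 208.80 + 3.69 = 212.49 million.
Broad rate = 30.87 / 212.49 = 14.53%.
Headline unemployment rate = 17.16 / 208.80 = 8.22%.

Broad underutilization rate ≈ 14.53%; headline unemployment rate ≈ 8.22%.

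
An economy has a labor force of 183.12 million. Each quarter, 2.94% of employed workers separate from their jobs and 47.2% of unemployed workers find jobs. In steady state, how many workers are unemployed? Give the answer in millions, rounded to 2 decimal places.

About 10.74 million are unemployed in steady state.

Steady-state unemployment rate u* = s/(s+f) = 2.94/(2.94+47.2) = 0.058636.
Unemployed = u* × labor force = 0.058636 × 183.12 ≈ 10.74 million.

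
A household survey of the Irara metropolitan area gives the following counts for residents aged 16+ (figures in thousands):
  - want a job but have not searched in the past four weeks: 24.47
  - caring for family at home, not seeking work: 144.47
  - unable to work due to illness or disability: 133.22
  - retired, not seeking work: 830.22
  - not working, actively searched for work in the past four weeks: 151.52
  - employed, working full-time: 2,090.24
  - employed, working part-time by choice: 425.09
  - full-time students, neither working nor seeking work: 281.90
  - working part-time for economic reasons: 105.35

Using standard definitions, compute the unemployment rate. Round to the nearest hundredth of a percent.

Employed = 2,090.24 + 425.09 + 105.35 = 2,620.68 thousand (anyone who worked, including part-time for economic reasons, counts as employed).
Unemployed = 151.52 thousand.
Labor force = 2,620.68 + 151.52 = 2,772.20 thousand.
Unemployment rate = 151.52 / 2,772.20 = 5.47%.

Unemployment rate ≈ 5.47%.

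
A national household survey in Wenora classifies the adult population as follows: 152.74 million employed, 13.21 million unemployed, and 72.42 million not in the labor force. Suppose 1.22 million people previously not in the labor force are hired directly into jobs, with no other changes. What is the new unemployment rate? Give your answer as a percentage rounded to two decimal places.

Initially, labor force = 152.74 + 13.21 = 165.95 million, so u = 13.21/165.95 = 7.96%.
After the change, employed and labor force both rise by 1.22; unemployed unchanged → E = 153.96, U = 13.21, labor force = 167.17 million.
New unemployment rate = 13.21 / 167.17 = 7.90%.

New unemployment rate ≈ 7.90%.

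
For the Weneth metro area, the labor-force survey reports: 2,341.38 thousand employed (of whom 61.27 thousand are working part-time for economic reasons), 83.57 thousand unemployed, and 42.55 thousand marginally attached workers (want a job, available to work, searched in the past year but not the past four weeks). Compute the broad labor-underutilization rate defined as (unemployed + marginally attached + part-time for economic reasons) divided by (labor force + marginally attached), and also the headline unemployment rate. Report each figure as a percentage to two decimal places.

Broad underutilization rate ≈ 7.59%; headline unemployment rate ≈ 3.45%.

Labor force = 2,341.38 + 83.57 = 2,424.95 thousand.
Numerator = 83.57 + 42.55 + 61.27 = 187.39 thousand.
Denominator = 2,424.95 + 42.55 = 2,467.50 thousand.
Broad rate = 187.39 / 2,467.50 = 7.59%.
Headline unemployment rate = 83.57 / 2,424.95 = 3.45%.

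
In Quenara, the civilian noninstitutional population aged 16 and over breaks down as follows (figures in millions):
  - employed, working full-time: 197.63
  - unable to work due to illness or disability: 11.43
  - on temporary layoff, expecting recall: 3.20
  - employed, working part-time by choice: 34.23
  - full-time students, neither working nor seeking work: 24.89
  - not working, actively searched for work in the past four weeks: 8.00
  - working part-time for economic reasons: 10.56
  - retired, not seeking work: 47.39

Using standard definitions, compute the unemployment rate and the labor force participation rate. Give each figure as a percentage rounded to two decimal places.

Employed = 197.63 + 34.23 + 10.56 = 242.42 million (anyone who worked, including part-time for economic reasons, counts as employed).
Unemployed = 3.20 + 8.00 = 11.20 million (jobless and actively searching, or on temporary layoff).
Labor force = 242.42 + 11.20 = 253.62 million.
Not in labor force = 11.43 + 24.89 + 47.39 = 83.71 million (those not working and not actively searching are outside the labor force).
Civilian working-age population = 253.62 + 83.71 = 337.33 million.
Unemployment rate = 11.20 / 253.62 = 4.42%.
Labor force participation rate = 253.62 / 337.33 = 75.18%.

Unemployment rate ≈ 4.42%; labor force participation rate ≈ 75.18%.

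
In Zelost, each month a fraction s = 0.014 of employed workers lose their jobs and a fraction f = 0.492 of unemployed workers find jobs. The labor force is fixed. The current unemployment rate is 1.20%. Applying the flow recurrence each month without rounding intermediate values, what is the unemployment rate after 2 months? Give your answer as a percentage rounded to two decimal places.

Unemployment rate after two months ≈ 2.38%.

With a fixed labor force, u_{t+1} = u_t + s·(1−u_t) − f·u_t = u_t·(1−s−f) + s.
Here 1−s−f = 0.494 and s = 0.014.
u_1 = 0.012000 × 0.494 + 0.014 = 0.019928.
u_2 = 0.019928 × 0.494 + 0.014 = 0.023844.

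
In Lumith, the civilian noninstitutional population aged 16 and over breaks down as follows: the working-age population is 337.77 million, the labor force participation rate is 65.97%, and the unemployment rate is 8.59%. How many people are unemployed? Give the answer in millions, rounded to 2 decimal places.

Labor force = 0.6597 × 337.77 = 222.83 million.
Unemployed = 0.0859 × 222.83 ≈ 19.14 million.

About 19.14 million are unemployed.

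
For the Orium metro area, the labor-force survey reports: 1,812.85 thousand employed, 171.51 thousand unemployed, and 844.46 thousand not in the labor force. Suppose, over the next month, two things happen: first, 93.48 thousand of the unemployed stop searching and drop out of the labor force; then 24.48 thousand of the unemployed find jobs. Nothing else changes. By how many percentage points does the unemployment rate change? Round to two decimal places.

The unemployment rate changes by −5.81 percentage points.

Initially, labor force = 1,812.85 + 171.51 = 1,984.36 thousand, so u = 171.51/1,984.36 = 8.64%.
After the first change, unemployed and labor force both fall by 93.48 → E = 1,812.85, U = 78.03, labor force = 1,890.88 thousand.
After the second change, unemployed falls and employed rises by 24.48; labor force unchanged → E = 1,837.33, U = 53.55, labor force = 1,890.88 thousand.
New unemployment rate = 53.55 / 1,890.88 = 2.83%.
Change = 2.83% − 8.64% = −5.81 percentage points.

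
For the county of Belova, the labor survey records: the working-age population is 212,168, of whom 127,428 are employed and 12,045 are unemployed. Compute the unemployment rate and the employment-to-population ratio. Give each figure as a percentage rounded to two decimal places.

Unemployment rate ≈ 8.64%; employment-population ratio ≈ 60.06%.

Labor force = employed + unemployed = 127,428 + 12,045 = 139,473.
Unemployment rate = 12,045 / 139,473 = 8.64%.
Employment-population ratio = 127,428 / 212,168 = 60.06%.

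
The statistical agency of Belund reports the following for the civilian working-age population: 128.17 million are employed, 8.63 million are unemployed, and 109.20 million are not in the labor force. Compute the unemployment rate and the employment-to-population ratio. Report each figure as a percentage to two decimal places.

Labor force = employed + unemployed = 128.17 + 8.63 = 136.80 million.
Working-age population = 136.80 + 109.20 = 246.00 million.
Unemployment rate = 8.63 / 136.80 = 6.31%.
Employment-population ratio = 128.17 / 246.00 = 52.10%.

Unemployment rate ≈ 6.31%; employment-population ratio ≈ 52.10%.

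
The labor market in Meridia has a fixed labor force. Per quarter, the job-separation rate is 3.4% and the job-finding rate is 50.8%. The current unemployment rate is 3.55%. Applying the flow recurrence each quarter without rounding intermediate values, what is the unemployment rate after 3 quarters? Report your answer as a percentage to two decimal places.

With a fixed labor force, u_{t+1} = u_t + s·(1−u_t) − f·u_t = u_t·(1−s−f) + s.
Here 1−s−f = 0.458 and s = 0.034.
u_1 = 0.035500 × 0.458 + 0.034 = 0.050259.
u_2 = 0.050259 × 0.458 + 0.034 = 0.057019.
u_3 = 0.057019 × 0.458 + 0.034 = 0.060115.

Unemployment rate after three quarters ≈ 6.01%.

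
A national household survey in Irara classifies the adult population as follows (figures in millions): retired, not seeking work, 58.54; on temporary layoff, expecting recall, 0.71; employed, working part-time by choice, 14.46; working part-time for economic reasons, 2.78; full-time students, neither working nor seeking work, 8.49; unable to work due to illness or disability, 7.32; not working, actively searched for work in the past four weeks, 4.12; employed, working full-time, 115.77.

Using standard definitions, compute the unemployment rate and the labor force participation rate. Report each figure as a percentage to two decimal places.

Unemployment rate ≈ 3.50%; labor force participation rate ≈ 64.96%.

Employed = 14.46 + 2.78 + 115.77 = 133.01 million (anyone who worked, including part-time for economic reasons, counts as employed).
Unemployed = 0.71 + 4.12 = 4.83 million (jobless and actively searching, or on temporary layoff).
Labor force = 133.01 + 4.83 = 137.84 million.
Not in labor force = 58.54 + 8.49 + 7.32 = 74.35 million (those not working and not actively searching are outside the labor force).
Civilian working-age population = 137.84 + 74.35 = 212.19 million.
Unemployment rate = 4.83 / 137.84 = 3.50%.
Labor force participation rate = 137.84 / 212.19 = 64.96%.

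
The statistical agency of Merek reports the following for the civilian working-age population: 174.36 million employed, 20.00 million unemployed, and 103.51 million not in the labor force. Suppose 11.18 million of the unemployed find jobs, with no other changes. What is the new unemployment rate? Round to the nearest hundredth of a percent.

Initially, labor force = 174.36 + 20.00 = 194.36 million, so u = 20.00/194.36 = 10.29%.
After the change, unemployed falls and employed rises by 11.18; labor force unchanged → E = 185.54, U = 8.82, labor force = 194.36 million.
New unemployment rate = 8.82 / 194.36 = 4.54%.

New unemployment rate ≈ 4.54%.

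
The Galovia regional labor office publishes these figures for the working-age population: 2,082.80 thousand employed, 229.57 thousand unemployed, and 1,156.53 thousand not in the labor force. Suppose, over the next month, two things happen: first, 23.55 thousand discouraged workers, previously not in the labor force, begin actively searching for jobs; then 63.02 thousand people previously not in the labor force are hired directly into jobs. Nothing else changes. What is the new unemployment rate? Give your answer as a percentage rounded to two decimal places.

Initially, labor force = 2,082.80 + 229.57 = 2,312.37 thousand, so u = 229.57/2,312.37 = 9.93%.
After the first change, unemployed and labor force both rise by 23.55 → E = 2,082.80, U = 253.12, labor force = 2,335.92 thousand.
After the second change, employed and labor force both rise by 63.02; unemployed unchanged → E = 2,145.82, U = 253.12, labor force = 2,398.94 thousand.
New unemployment rate = 253.12 / 2,398.94 = 10.55%.

New unemployment rate ≈ 10.55%.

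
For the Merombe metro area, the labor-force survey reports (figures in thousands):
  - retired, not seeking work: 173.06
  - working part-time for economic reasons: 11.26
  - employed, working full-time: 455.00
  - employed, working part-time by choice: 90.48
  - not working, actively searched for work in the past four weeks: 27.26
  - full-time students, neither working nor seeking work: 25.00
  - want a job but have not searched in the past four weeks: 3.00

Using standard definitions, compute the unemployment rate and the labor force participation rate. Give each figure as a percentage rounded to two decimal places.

Employed = 11.26 + 455.00 + 90.48 = 556.74 thousand (anyone who worked, including part-time for economic reasons, counts as employed).
Unemployed = 27.26 thousand.
Labor force = 556.74 + 27.26 = 584.00 thousand.
Not in labor force = 173.06 + 25.00 + 3.00 = 201.06 thousand (those not working and not actively searching are outside the labor force — including those who want a job but have given up searching).
Civilian working-age population = 584.00 + 201.06 = 785.06 thousand.
Unemployment rate = 27.26 / 584.00 = 4.67%.
Labor force participation rate = 584.00 / 785.06 = 74.39%.

Unemployment rate ≈ 4.67%; labor force participation rate ≈ 74.39%.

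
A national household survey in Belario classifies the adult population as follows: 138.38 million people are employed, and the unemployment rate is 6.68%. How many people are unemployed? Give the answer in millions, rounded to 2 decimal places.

Let U be the number unemployed. The labor force is E + U, and U/(E+U) = 0.0668.
So U = 0.0668 × 138.38 / (1 − 0.0668) = 9.2438 / 0.9332 ≈ 9.91 million.

About 9.91 million are unemployed.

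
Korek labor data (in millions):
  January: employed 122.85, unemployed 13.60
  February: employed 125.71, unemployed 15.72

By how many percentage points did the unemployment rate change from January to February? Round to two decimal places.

The unemployment rate changed by +1.15 percentage points.

January: labor force = 122.85 + 13.60 = 136.45; u = 13.60/136.45 = 9.97%.
February: labor force = 125.71 + 15.72 = 141.43; u = 15.72/141.43 = 11.12%.
Change = 11.12% − 9.97% = +1.15 pp.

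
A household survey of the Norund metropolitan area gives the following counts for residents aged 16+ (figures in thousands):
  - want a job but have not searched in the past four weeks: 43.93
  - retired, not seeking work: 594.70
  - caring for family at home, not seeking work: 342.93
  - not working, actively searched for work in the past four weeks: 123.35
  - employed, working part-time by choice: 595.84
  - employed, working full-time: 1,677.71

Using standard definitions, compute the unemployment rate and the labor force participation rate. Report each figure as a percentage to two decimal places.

Unemployment rate ≈ 5.15%; labor force participation rate ≈ 70.95%.

Employed = 595.84 + 1,677.71 = 2,273.55 thousand.
Unemployed = 123.35 thousand.
Labor force = 2,273.55 + 123.35 = 2,396.90 thousand.
Not in labor force = 43.93 + 594.70 + 342.93 = 981.56 thousand (those not working and not actively searching are outside the labor force — including those who want a job but have given up searching).
Civilian working-age population = 2,396.90 + 981.56 = 3,378.46 thousand.
Unemployment rate = 123.35 / 2,396.90 = 5.15%.
Labor force participation rate = 2,396.90 / 3,378.46 = 70.95%.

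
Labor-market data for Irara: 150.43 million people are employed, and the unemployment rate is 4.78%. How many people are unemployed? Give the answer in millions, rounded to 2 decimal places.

About 7.55 million are unemployed.

Let U be the number unemployed. The labor force is E + U, and U/(E+U) = 0.0478.
So U = 0.0478 × 150.43 / (1 − 0.0478) = 7.1906 / 0.9522 ≈ 7.55 million.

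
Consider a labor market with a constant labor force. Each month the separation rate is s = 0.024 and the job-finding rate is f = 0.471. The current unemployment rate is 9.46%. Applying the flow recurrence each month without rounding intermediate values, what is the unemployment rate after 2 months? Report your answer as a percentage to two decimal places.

Unemployment rate after two months ≈ 6.02%.

With a fixed labor force, u_{t+1} = u_t + s·(1−u_t) − f·u_t = u_t·(1−s−f) + s.
Here 1−s−f = 0.505 and s = 0.024.
u_1 = 0.094600 × 0.505 + 0.024 = 0.071773.
u_2 = 0.071773 × 0.505 + 0.024 = 0.060245.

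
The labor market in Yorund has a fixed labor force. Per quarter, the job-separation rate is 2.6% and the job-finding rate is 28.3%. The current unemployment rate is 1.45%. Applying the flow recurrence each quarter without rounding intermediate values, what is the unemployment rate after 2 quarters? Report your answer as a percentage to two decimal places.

Unemployment rate after two quarters ≈ 5.09%.

With a fixed labor force, u_{t+1} = u_t + s·(1−u_t) − f·u_t = u_t·(1−s−f) + s.
Here 1−s−f = 0.691 and s = 0.026.
u_1 = 0.014500 × 0.691 + 0.026 = 0.036019.
u_2 = 0.036019 × 0.691 + 0.026 = 0.050889.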